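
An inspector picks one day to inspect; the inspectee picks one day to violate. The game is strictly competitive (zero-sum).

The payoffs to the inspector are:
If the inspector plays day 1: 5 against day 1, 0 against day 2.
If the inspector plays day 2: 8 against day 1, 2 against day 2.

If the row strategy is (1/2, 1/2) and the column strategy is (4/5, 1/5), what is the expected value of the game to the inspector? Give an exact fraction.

27/5

Against (4/5, 1/5), each row's expected payoff is day 1: 4; day 2: 34/5.
Taking the (1/2, 1/2)-weighted average: (1/2)·(4) + (1/2)·(34/5) = 27/5.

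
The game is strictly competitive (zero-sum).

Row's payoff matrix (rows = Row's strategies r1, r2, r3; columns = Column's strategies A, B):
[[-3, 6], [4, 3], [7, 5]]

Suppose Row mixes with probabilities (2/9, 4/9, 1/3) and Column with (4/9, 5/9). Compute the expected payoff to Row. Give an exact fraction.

319/81

Against (4/9, 5/9), each row's expected payoff is r1: 2; r2: 31/9; r3: 53/9.
Taking the (2/9, 4/9, 1/3)-weighted average: (2/9)·(2) + (4/9)·(31/9) + (1/3)·(53/9) = 319/81.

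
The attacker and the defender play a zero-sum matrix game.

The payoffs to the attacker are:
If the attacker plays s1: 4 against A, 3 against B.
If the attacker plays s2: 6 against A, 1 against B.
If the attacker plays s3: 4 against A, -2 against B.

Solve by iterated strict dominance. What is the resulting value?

Column A is strictly dominated by B for the defender (3<4, 1<6, -2<4); eliminate A.
Row s2 is strictly dominated by row s1 (3>1); eliminate s2.
Row s3 is strictly dominated by row s1 (3>-2); eliminate s3.
Only (s1, B) remains, with payoff 3.

3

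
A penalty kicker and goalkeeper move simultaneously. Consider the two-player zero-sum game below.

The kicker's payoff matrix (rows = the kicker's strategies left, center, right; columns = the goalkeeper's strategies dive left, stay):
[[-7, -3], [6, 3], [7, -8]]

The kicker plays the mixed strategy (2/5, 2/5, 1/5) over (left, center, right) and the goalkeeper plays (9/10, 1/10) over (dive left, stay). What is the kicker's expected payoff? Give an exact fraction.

37/50

Against (9/10, 1/10), each row's expected payoff is left: -33/5; center: 57/10; right: 11/2.
Taking the (2/5, 2/5, 1/5)-weighted average: (2/5)·(-33/5) + (2/5)·(57/10) + (1/5)·(11/2) = 37/50.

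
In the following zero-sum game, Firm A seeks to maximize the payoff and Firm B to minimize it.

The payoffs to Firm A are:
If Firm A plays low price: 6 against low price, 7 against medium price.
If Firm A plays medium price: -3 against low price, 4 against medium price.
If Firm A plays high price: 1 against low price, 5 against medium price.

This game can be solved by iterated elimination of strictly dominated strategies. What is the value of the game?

Row medium price is strictly dominated by row low price (6>-3, 7>4); eliminate medium price.
Column medium price is strictly dominated by low price for Firm B (6<7, 1<5); eliminate medium price.
Row high price is strictly dominated by row low price (6>1); eliminate high price.
Only (low price, low price) remains, with payoff 6.

6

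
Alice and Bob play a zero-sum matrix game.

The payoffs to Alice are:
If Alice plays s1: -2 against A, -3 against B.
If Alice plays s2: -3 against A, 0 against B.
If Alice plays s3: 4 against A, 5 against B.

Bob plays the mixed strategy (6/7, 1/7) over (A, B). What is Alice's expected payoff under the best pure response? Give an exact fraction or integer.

29/7

s1: (-2)·(6/7) + (-3)·(1/7) = -15/7.
s2: (-3)·(6/7) + (0)·(1/7) = -18/7.
s3: (4)·(6/7) + (5)·(1/7) = 29/7.
The best pure response is s3 with expected payoff 29/7.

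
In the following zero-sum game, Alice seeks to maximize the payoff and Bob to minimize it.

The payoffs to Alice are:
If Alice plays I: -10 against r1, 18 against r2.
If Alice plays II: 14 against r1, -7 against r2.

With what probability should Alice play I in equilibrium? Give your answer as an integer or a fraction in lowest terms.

3/7

Row minima are -10 and -7, so Alice's maximin is -7; column maxima are 14 and 18, so Bob's minimax is 14. These differ, so the equilibrium is in mixed strategies.
Let Alice play I with probability p. Bob is indifferent when −10p + 14(1−p) = 18p − 7(1−p), giving p = 3/7.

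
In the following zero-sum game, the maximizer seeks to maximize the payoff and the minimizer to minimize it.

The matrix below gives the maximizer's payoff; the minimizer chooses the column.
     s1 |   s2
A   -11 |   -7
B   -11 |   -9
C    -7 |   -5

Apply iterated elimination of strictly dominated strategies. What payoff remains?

-7

Column s2 is strictly dominated by s1 for the minimizer (-11<-7, -11<-9, -7<-5); eliminate s2.
Row B is strictly dominated by row C (-7>-11); eliminate B.
Row A is strictly dominated by row C (-7>-11); eliminate A.
Only (C, s1) remains, with payoff -7.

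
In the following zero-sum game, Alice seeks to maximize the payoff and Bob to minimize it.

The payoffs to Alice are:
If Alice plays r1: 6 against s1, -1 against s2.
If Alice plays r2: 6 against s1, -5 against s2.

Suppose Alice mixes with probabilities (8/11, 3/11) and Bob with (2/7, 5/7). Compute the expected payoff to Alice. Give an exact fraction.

Against (2/7, 5/7), each row's expected payoff is r1: 1; r2: -13/7.
Taking the (8/11, 3/11)-weighted average: (8/11)·(1) + (3/11)·(-13/7) = 17/77.

17/77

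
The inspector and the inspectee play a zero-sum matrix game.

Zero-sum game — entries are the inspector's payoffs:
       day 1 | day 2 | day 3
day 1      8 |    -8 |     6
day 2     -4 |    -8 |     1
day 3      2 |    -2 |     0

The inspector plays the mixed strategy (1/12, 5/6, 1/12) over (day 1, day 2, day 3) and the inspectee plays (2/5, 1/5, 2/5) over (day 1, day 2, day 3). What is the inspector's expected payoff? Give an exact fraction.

-59/30

Against (2/5, 1/5, 2/5), each row's expected payoff is day 1: 4; day 2: -14/5; day 3: 2/5.
Taking the (1/12, 5/6, 1/12)-weighted average: (1/12)·(4) + (5/6)·(-14/5) + (1/12)·(2/5) = -59/30.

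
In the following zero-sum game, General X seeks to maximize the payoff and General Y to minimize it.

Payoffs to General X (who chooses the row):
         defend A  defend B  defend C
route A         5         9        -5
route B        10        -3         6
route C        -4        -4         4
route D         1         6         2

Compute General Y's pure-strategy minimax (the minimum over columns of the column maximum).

6

The worst case (largest entry) in each column is defend A: 10, defend B: 9, defend C: 6.
The best (smallest) of these is 6.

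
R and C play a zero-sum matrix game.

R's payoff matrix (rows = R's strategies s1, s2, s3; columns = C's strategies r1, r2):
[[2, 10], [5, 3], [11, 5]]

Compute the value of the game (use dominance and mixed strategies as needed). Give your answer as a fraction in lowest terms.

50/7

Row s2 is strictly dominated by row s3, so R never plays it.
The remaining 2×2 game on (s1, s3) × (r1, r2) has no saddle point. Let R play s1 with probability p; indifference gives 2p + 11(1−p) = 10p + 5(1−p), so p = 3/7.
Similarly C's optimal q on r1 is 5/14, and the value is 2·(5/14) + (10)·(9/14) = 50/7.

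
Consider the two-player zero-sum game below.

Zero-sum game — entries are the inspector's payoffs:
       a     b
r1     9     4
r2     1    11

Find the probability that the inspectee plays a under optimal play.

Row minima are 4 and 1, so the inspector's maximin is 4; column maxima are 9 and 11, so the inspectee's minimax is 9. These differ, so the equilibrium is in mixed strategies.
Let the inspectee play a with probability q. The inspector is indifferent when 9q + 4(1−q) = q + 11(1−q), giving q = 7/15.

7/15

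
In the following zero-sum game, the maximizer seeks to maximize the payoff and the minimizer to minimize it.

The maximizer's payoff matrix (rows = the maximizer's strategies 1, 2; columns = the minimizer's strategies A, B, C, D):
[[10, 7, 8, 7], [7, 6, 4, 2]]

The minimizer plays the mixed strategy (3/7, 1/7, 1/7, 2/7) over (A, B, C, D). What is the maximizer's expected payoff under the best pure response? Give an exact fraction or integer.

1: (10)·(3/7) + (7)·(1/7) + (8)·(1/7) + (7)·(2/7) = 59/7.
2: (7)·(3/7) + (6)·(1/7) + (4)·(1/7) + (2)·(2/7) = 5.
The best pure response is 1 with expected payoff 59/7.

59/7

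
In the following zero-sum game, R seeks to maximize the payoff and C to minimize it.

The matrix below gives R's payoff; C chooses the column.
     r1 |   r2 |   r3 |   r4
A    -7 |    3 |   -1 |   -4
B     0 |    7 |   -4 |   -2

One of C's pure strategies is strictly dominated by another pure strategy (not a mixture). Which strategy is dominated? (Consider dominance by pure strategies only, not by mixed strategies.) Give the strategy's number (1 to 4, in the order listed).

2

C prefers columns that give R less. Compare r2 with r1: -7 < 3, 0 < 7.
So r1 strictly dominates r2 for C; r2 is strictly dominated.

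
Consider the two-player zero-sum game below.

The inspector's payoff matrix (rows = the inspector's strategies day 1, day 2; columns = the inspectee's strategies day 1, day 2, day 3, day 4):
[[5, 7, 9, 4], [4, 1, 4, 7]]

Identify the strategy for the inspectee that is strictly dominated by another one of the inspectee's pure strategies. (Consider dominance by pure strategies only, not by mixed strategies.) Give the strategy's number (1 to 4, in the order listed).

The inspectee prefers columns that give the inspector less. Compare day 3 with day 2: 7 < 9, 1 < 4.
So day 2 strictly dominates day 3 for the inspectee; day 3 is strictly dominated.

3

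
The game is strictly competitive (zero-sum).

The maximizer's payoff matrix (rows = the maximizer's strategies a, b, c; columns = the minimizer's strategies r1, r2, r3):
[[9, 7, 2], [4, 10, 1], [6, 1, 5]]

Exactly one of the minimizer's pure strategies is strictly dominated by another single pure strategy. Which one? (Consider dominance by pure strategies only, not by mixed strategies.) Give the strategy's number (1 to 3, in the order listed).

The minimizer prefers columns that give the maximizer less. Compare r1 with r3: 2 < 9, 1 < 4, 5 < 6.
So r3 strictly dominates r1 for the minimizer; r1 is strictly dominated.

1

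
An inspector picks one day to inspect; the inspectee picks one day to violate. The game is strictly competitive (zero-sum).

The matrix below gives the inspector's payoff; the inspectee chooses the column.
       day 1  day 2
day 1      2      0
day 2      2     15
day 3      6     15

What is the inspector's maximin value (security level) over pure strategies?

6

The worst-case payoff for each row is day 1: 0, day 2: 2, day 3: 6.
The best of these is 6.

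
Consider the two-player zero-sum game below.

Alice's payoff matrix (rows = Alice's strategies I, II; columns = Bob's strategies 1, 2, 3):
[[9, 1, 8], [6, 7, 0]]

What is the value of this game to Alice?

Column 1 is strictly dominated by 3 for Bob (it gives Alice more in every row).
The remaining 2×2 game on (I, II) × (2, 3) has no saddle point. Let Alice play I with probability p; indifference gives p + 7(1−p) = 8p, so p = 1/2.
Similarly Bob's optimal q on 2 is 4/7, and the value is 1·(4/7) + (8)·(3/7) = 4.

4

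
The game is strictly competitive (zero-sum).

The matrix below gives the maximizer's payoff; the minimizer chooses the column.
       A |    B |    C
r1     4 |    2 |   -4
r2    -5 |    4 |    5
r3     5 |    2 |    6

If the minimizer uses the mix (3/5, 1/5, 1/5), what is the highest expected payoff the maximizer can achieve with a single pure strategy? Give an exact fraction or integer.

r1: (4)·(3/5) + (2)·(1/5) + (-4)·(1/5) = 2.
r2: (-5)·(3/5) + (4)·(1/5) + (5)·(1/5) = -6/5.
r3: (5)·(3/5) + (2)·(1/5) + (6)·(1/5) = 23/5.
The best pure response is r3 with expected payoff 23/5.

23/5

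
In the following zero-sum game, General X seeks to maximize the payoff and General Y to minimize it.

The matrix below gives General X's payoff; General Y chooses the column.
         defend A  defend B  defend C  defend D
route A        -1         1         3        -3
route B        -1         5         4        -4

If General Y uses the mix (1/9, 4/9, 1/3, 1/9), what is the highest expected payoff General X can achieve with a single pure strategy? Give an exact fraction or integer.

3

route A: (-1)·(1/9) + (1)·(4/9) + (3)·(1/3) + (-3)·(1/9) = 1.
route B: (-1)·(1/9) + (5)·(4/9) + (4)·(1/3) + (-4)·(1/9) = 3.
The best pure response is route B with expected payoff 3.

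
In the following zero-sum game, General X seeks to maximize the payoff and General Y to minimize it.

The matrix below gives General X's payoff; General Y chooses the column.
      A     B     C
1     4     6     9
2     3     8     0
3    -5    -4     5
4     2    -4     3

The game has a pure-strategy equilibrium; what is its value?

Row minima: 4, 0, -5, -4 → General X's maximin is 4.
Column maxima: 4, 8, 9 → General Y's minimax is 4.
They coincide at (1, A), so the value is 4.

4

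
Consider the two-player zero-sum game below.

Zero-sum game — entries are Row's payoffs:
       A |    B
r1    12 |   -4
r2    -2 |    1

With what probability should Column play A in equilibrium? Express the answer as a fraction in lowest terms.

Row minima are -4 and -2, so Row's maximin is -2; column maxima are 12 and 1, so Column's minimax is 1. These differ, so the equilibrium is in mixed strategies.
Let Column play A with probability q. Row is indifferent when 12q − 4(1−q) = −2q + (1−q), giving q = 5/19.

5/19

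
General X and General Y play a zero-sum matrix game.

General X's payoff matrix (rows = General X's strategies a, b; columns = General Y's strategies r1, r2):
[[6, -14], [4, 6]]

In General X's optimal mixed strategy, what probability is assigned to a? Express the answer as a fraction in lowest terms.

Row minima are -14 and 4, so General X's maximin is 4; column maxima are 6 and 6, so General Y's minimax is 6. These differ, so the equilibrium is in mixed strategies.
Let General X play a with probability p. General Y is indifferent when 6p + 4(1−p) = −14p + 6(1−p), giving p = 1/11.

1/11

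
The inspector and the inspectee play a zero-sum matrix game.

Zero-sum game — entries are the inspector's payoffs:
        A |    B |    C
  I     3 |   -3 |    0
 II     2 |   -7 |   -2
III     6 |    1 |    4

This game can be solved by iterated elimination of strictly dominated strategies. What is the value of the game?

1

Row II is strictly dominated by row I (3>2, -3>-7, 0>-2); eliminate II.
Row I is strictly dominated by row III (6>3, 1>-3, 4>0); eliminate I.
Column C is strictly dominated by B for the inspectee (1<4); eliminate C.
Column A is strictly dominated by B for the inspectee (1<6); eliminate A.
Only (III, B) remains, with payoff 1.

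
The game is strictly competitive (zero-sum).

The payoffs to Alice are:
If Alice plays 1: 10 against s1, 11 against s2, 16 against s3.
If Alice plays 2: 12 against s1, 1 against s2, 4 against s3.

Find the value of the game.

61/6

Column s3 is strictly dominated by s2 for Bob (it gives Alice more in every row).
The remaining 2×2 game on (1, 2) × (s1, s2) has no saddle point. Let Alice play 1 with probability p; indifference gives 10p + 12(1−p) = 11p + (1−p), so p = 11/12.
Similarly Bob's optimal q on s1 is 5/6, and the value is 10·(5/6) + (11)·(1/6) = 61/6.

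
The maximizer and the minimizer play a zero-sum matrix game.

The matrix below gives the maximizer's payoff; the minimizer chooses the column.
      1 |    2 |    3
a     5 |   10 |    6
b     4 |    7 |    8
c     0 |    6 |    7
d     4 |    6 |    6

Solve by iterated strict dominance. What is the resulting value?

5

Column 3 is strictly dominated by 1 for the minimizer (5<6, 4<8, 0<7, 4<6); eliminate 3.
Row d is strictly dominated by row a (5>4, 10>6); eliminate d.
Row c is strictly dominated by row a (5>0, 10>6); eliminate c.
Row b is strictly dominated by row a (5>4, 10>7); eliminate b.
Column 2 is strictly dominated by 1 for the minimizer (5<10); eliminate 2.
Only (a, 1) remains, with payoff 5.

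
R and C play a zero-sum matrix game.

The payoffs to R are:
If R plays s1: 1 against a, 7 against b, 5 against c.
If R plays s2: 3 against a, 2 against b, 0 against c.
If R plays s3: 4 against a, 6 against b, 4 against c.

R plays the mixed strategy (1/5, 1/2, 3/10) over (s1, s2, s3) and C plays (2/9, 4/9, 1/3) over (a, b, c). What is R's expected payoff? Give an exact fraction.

146/45

Against (2/9, 4/9, 1/3), each row's expected payoff is s1: 5; s2: 14/9; s3: 44/9.
Taking the (1/5, 1/2, 3/10)-weighted average: (1/5)·(5) + (1/2)·(14/9) + (3/10)·(44/9) = 146/45.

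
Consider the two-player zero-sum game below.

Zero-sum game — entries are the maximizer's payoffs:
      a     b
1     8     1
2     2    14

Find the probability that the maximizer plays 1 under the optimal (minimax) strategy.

Row minima are 1 and 2, so the maximizer's maximin is 2; column maxima are 8 and 14, so the minimizer's minimax is 8. These differ, so the equilibrium is in mixed strategies.
Let the maximizer play 1 with probability p. The minimizer is indifferent when 8p + 2(1−p) = p + 14(1−p), giving p = 12/19.

12/19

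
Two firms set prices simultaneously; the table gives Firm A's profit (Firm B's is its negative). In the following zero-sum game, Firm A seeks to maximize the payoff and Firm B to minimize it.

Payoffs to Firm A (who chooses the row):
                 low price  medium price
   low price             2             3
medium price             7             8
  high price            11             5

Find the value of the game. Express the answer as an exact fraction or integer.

Row low price is strictly dominated by row medium price, so Firm A never plays it.
The remaining 2×2 game on (medium price, high price) × (low price, medium price) has no saddle point. Let Firm A play medium price with probability p; indifference gives 7p + 11(1−p) = 8p + 5(1−p), so p = 6/7.
Similarly Firm B's optimal q on low price is 3/7, and the value is 7·(3/7) + (8)·(4/7) = 53/7.

53/7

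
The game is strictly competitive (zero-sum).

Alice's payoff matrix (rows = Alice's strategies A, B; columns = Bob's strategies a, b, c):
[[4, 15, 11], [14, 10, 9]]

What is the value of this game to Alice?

59/6

Column b is strictly dominated by c for Bob (it gives Alice more in every row).
The remaining 2×2 game on (A, B) × (a, c) has no saddle point. Let Alice play A with probability p; indifference gives 4p + 14(1−p) = 11p + 9(1−p), so p = 5/12.
Similarly Bob's optimal q on a is 1/6, and the value is 4·(1/6) + (11)·(5/6) = 59/6.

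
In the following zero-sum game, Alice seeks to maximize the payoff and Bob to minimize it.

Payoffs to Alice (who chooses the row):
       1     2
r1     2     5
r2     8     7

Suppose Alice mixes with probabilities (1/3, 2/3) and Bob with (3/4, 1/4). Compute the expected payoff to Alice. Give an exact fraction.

Against (3/4, 1/4), each row's expected payoff is r1: 11/4; r2: 31/4.
Taking the (1/3, 2/3)-weighted average: (1/3)·(11/4) + (2/3)·(31/4) = 73/12.

73/12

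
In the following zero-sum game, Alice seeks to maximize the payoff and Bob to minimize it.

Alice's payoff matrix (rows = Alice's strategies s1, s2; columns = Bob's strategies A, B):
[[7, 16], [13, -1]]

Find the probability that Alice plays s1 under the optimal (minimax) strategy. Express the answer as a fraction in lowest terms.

14/23

Row minima are 7 and -1, so Alice's maximin is 7; column maxima are 13 and 16, so Bob's minimax is 13. These differ, so the equilibrium is in mixed strategies.
Let Alice play s1 with probability p. Bob is indifferent when 7p + 13(1−p) = 16p − (1−p), giving p = 14/23.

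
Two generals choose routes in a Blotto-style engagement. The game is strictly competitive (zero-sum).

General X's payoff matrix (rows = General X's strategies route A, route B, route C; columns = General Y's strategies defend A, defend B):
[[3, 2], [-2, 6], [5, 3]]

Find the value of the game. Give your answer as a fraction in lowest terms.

18/5

Row route A is strictly dominated by row route C, so General X never plays it.
The remaining 2×2 game on (route B, route C) × (defend A, defend B) has no saddle point. Let General X play route B with probability p; indifference gives −2p + 5(1−p) = 6p + 3(1−p), so p = 1/5.
Similarly General Y's optimal q on defend A is 3/10, and the value is -2·(3/10) + (6)·(7/10) = 18/5.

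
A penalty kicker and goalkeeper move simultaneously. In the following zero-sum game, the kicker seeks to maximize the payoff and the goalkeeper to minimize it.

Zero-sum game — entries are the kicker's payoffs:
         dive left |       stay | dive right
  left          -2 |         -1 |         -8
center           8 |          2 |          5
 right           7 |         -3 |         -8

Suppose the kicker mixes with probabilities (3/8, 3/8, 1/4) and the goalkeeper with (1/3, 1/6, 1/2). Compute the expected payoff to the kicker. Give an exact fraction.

-7/24

Against (1/3, 1/6, 1/2), each row's expected payoff is left: -29/6; center: 11/2; right: -13/6.
Taking the (3/8, 3/8, 1/4)-weighted average: (3/8)·(-29/6) + (3/8)·(11/2) + (1/4)·(-13/6) = -7/24.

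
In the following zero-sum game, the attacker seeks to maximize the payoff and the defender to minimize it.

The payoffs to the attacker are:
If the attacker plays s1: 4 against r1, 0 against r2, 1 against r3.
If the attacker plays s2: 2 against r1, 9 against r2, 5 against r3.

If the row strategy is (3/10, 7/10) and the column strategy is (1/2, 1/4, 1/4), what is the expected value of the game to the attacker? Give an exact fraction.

Against (1/2, 1/4, 1/4), each row's expected payoff is s1: 9/4; s2: 9/2.
Taking the (3/10, 7/10)-weighted average: (3/10)·(9/4) + (7/10)·(9/2) = 153/40.

153/40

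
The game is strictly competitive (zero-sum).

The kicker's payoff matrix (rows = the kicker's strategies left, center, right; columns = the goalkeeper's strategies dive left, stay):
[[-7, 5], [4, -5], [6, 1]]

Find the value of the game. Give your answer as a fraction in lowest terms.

Row center is strictly dominated by row right, so the kicker never plays it.
The remaining 2×2 game on (left, right) × (dive left, stay) has no saddle point. Let the kicker play left with probability p; indifference gives −7p + 6(1−p) = 5p + (1−p), so p = 5/17.
Similarly the goalkeeper's optimal q on dive left is 4/17, and the value is -7·(4/17) + (5)·(13/17) = 37/17.

37/17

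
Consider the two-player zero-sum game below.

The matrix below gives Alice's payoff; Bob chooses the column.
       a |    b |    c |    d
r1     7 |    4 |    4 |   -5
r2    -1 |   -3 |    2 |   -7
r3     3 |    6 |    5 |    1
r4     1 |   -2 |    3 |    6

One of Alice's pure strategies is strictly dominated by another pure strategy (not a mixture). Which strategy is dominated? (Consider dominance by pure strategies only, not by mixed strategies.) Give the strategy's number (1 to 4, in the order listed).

Compare r2 with r1: 7 > -1, 4 > -3, 4 > 2, -5 > -7.
So r1 strictly dominates r2 for Alice; r2 is strictly dominated.

2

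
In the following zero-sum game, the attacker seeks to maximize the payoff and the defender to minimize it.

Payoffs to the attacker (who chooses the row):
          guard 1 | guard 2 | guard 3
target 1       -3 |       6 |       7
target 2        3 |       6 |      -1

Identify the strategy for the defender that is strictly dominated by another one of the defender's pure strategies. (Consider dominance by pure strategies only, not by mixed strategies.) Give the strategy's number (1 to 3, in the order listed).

2

The defender prefers columns that give the attacker less. Compare guard 2 with guard 1: -3 < 6, 3 < 6.
So guard 1 strictly dominates guard 2 for the defender; guard 2 is strictly dominated.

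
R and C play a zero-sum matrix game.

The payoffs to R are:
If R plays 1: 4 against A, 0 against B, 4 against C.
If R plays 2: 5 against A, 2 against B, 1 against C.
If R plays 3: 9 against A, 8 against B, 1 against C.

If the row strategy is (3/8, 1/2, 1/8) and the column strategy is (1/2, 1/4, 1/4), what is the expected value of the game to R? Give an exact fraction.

Against (1/2, 1/4, 1/4), each row's expected payoff is 1: 3; 2: 13/4; 3: 27/4.
Taking the (3/8, 1/2, 1/8)-weighted average: (3/8)·(3) + (1/2)·(13/4) + (1/8)·(27/4) = 115/32.

115/32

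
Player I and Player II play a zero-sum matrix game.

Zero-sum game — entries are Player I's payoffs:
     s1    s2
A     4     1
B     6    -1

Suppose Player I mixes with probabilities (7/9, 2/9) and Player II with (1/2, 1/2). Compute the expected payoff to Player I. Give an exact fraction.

5/2

Against (1/2, 1/2), each row's expected payoff is A: 5/2; B: 5/2.
Taking the (7/9, 2/9)-weighted average: (7/9)·(5/2) + (2/9)·(5/2) = 5/2.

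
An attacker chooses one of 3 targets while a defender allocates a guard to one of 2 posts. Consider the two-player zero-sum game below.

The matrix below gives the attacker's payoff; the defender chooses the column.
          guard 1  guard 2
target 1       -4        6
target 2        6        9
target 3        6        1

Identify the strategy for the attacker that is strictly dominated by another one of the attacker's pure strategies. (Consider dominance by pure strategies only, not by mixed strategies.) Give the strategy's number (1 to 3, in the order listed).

Compare target 1 with target 2: 6 > -4, 9 > 6.
So target 2 strictly dominates target 1 for the attacker; target 1 is strictly dominated.

1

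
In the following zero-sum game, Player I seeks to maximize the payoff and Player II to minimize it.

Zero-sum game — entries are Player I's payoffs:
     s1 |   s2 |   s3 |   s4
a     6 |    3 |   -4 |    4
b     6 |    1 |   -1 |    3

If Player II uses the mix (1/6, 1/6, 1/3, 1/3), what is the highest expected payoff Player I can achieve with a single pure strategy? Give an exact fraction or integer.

11/6

a: (6)·(1/6) + (3)·(1/6) + (-4)·(1/3) + (4)·(1/3) = 3/2.
b: (6)·(1/6) + (1)·(1/6) + (-1)·(1/3) + (3)·(1/3) = 11/6.
The best pure response is b with expected payoff 11/6.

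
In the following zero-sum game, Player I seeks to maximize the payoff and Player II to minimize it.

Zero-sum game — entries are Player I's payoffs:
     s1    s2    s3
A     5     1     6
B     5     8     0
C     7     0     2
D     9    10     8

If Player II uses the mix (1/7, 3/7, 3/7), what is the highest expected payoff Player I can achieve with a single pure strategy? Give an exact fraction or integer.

A: (5)·(1/7) + (1)·(3/7) + (6)·(3/7) = 26/7.
B: (5)·(1/7) + (8)·(3/7) + (0)·(3/7) = 29/7.
C: (7)·(1/7) + (0)·(3/7) + (2)·(3/7) = 13/7.
D: (9)·(1/7) + (10)·(3/7) + (8)·(3/7) = 9.
The best pure response is D with expected payoff 9.

9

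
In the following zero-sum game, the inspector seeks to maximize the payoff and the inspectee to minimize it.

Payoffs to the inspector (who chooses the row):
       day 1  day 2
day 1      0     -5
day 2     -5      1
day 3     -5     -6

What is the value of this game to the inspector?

Row day 3 is strictly dominated by row day 1, so the inspector never plays it.
The remaining 2×2 game on (day 1, day 2) × (day 1, day 2) has no saddle point. Let the inspector play day 1 with probability p; indifference gives −5(1−p) = −5p + (1−p), so p = 6/11.
Similarly the inspectee's optimal q on day 1 is 6/11, and the value is 0·(6/11) + (-5)·(5/11) = -25/11.

-25/11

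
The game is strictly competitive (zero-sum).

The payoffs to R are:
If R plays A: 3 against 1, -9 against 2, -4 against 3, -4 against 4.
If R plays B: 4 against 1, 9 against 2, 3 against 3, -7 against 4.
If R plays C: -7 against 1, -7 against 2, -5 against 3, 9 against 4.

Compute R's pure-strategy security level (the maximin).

The worst-case payoff for each row is A: -9, B: -7, C: -7.
The best of these is -7.

-7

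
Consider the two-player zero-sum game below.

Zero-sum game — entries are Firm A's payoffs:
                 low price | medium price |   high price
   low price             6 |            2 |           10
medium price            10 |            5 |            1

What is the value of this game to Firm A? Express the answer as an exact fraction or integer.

4

Column low price is strictly dominated by medium price for Firm B (it gives Firm A more in every row).
The remaining 2×2 game on (low price, medium price) × (medium price, high price) has no saddle point. Let Firm A play low price with probability p; indifference gives 2p + 5(1−p) = 10p + (1−p), so p = 1/3.
Similarly Firm B's optimal q on medium price is 3/4, and the value is 2·(3/4) + (10)·(1/4) = 4.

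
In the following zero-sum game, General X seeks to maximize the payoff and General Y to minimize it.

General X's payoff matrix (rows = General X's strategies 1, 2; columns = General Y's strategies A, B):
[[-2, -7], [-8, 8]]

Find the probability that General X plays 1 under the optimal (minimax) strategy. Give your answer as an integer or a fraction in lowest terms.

Row minima are -7 and -8, so General X's maximin is -7; column maxima are -2 and 8, so General Y's minimax is -2. These differ, so the equilibrium is in mixed strategies.
Let General X play 1 with probability p. General Y is indifferent when −2p − 8(1−p) = −7p + 8(1−p), giving p = 16/21.

16/21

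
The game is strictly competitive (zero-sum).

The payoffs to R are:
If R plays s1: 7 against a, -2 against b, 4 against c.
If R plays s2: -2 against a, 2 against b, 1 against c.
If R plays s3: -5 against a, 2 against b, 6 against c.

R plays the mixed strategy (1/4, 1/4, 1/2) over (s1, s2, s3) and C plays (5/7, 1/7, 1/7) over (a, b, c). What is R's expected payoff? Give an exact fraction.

-1/7

Against (5/7, 1/7, 1/7), each row's expected payoff is s1: 37/7; s2: -1; s3: -17/7.
Taking the (1/4, 1/4, 1/2)-weighted average: (1/4)·(37/7) + (1/4)·(-1) + (1/2)·(-17/7) = -1/7.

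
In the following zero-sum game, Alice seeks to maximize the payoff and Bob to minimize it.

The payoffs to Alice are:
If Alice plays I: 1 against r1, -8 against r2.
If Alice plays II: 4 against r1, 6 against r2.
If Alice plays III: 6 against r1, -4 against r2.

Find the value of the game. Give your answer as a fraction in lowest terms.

13/3

Row I is strictly dominated by row III, so Alice never plays it.
The remaining 2×2 game on (II, III) × (r1, r2) has no saddle point. Let Alice play II with probability p; indifference gives 4p + 6(1−p) = 6p − 4(1−p), so p = 5/6.
Similarly Bob's optimal q on r1 is 5/6, and the value is 4·(5/6) + (6)·(1/6) = 13/3.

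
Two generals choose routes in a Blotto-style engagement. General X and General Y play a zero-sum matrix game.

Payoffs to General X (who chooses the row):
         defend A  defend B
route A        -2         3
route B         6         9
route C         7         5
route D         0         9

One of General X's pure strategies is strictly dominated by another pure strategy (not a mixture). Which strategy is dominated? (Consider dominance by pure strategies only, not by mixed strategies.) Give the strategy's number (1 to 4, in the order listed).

Compare route A with route B: 6 > -2, 9 > 3.
So route B strictly dominates route A for General X; route A is strictly dominated.

1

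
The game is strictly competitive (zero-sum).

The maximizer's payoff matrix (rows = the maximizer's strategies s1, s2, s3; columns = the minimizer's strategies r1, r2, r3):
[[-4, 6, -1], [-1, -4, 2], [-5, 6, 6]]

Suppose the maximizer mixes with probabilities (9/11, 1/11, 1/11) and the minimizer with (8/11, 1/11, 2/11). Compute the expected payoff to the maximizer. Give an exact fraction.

-282/121

Against (8/11, 1/11, 2/11), each row's expected payoff is s1: -28/11; s2: -8/11; s3: -2.
Taking the (9/11, 1/11, 1/11)-weighted average: (9/11)·(-28/11) + (1/11)·(-8/11) + (1/11)·(-2) = -282/121.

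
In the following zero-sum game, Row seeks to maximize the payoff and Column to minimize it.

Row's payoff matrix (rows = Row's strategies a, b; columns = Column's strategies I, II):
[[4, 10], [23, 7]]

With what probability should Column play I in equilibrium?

Row minima are 4 and 7, so Row's maximin is 7; column maxima are 23 and 10, so Column's minimax is 10. These differ, so the equilibrium is in mixed strategies.
Let Column play I with probability q. Row is indifferent when 4q + 10(1−q) = 23q + 7(1−q), giving q = 3/22.

3/22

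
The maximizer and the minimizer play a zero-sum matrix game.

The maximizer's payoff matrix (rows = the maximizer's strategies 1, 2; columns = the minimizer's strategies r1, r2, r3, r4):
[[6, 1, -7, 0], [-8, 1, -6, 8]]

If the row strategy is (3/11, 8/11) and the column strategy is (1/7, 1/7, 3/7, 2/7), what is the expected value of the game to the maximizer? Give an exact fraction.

Against (1/7, 1/7, 3/7, 2/7), each row's expected payoff is 1: -2; 2: -9/7.
Taking the (3/11, 8/11)-weighted average: (3/11)·(-2) + (8/11)·(-9/7) = -114/77.

-114/77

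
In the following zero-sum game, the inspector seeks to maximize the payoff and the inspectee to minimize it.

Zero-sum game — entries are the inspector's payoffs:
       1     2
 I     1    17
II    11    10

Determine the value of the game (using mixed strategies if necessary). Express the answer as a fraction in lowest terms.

Row minima are 1 and 10, so the inspector's maximin is 10; column maxima are 11 and 17, so the inspectee's minimax is 11. These differ, so the equilibrium is in mixed strategies.
Let the inspector play I with probability p. The inspectee is indifferent when p + 11(1−p) = 17p + 10(1−p), giving p = 1/17.
Let the inspectee play 1 with probability q. The inspector is indifferent when q + 17(1−q) = 11q + 10(1−q), giving q = 7/17.
The value is 1·(7/17) + (17)·(10/17) = 177/17.

177/17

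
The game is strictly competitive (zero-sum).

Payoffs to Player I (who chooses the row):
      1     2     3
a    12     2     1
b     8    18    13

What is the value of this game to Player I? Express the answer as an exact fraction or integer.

37/4

Column 2 is strictly dominated by 3 for Player II (it gives Player I more in every row).
The remaining 2×2 game on (a, b) × (1, 3) has no saddle point. Let Player I play a with probability p; indifference gives 12p + 8(1−p) = p + 13(1−p), so p = 5/16.
Similarly Player II's optimal q on 1 is 3/4, and the value is 12·(3/4) + (1)·(1/4) = 37/4.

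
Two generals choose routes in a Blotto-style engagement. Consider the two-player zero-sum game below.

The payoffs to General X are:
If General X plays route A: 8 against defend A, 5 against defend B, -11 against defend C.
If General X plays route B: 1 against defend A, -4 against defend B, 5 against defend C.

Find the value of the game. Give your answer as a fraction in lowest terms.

Column defend A is strictly dominated by defend B for General Y (it gives General X more in every row).
The remaining 2×2 game on (route A, route B) × (defend B, defend C) has no saddle point. Let General X play route A with probability p; indifference gives 5p − 4(1−p) = −11p + 5(1−p), so p = 9/25.
Similarly General Y's optimal q on defend B is 16/25, and the value is 5·(16/25) + (-11)·(9/25) = -19/25.

-19/25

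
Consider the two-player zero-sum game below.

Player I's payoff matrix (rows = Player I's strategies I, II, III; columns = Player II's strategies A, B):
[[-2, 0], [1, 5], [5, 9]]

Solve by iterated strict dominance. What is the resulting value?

5

Row II is strictly dominated by row III (5>1, 9>5); eliminate II.
Row I is strictly dominated by row III (5>-2, 9>0); eliminate I.
Column B is strictly dominated by A for Player II (5<9); eliminate B.
Only (III, A) remains, with payoff 5.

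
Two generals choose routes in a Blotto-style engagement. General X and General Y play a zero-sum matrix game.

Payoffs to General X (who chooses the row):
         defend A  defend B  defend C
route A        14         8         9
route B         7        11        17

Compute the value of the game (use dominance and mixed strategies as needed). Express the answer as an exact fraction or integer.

49/5

Column defend C is strictly dominated by defend B for General Y (it gives General X more in every row).
The remaining 2×2 game on (route A, route B) × (defend A, defend B) has no saddle point. Let General X play route A with probability p; indifference gives 14p + 7(1−p) = 8p + 11(1−p), so p = 2/5.
Similarly General Y's optimal q on defend A is 3/10, and the value is 14·(3/10) + (8)·(7/10) = 49/5.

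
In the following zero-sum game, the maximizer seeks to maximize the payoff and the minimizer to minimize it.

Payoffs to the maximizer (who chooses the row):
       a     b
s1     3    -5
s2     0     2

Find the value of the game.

Row minima are -5 and 0, so the maximizer's maximin is 0; column maxima are 3 and 2, so the minimizer's minimax is 2. These differ, so the equilibrium is in mixed strategies.
Let the maximizer play s1 with probability p. The minimizer is indifferent when 3p = −5p + 2(1−p), giving p = 1/5.
Let the minimizer play a with probability q. The maximizer is indifferent when 3q − 5(1−q) = 2(1−q), giving q = 7/10.
The value is 3·(7/10) + (-5)·(3/10) = 3/5.

3/5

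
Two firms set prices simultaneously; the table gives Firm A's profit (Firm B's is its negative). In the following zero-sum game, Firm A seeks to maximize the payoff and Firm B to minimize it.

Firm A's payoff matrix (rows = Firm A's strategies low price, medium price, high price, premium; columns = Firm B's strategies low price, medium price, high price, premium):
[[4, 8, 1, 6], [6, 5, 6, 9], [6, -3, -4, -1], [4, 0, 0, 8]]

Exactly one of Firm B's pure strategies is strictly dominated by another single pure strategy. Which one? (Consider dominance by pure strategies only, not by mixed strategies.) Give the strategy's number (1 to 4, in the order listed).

4

Firm B prefers columns that give Firm A less. Compare premium with high price: 1 < 6, 6 < 9, -4 < -1, 0 < 8.
So high price strictly dominates premium for Firm B; premium is strictly dominated.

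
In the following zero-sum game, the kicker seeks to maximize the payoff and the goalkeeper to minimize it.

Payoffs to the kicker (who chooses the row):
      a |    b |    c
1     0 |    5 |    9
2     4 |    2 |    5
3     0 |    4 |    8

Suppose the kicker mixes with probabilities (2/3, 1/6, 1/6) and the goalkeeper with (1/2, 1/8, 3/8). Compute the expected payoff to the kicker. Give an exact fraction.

Against (1/2, 1/8, 3/8), each row's expected payoff is 1: 4; 2: 33/8; 3: 7/2.
Taking the (2/3, 1/6, 1/6)-weighted average: (2/3)·(4) + (1/6)·(33/8) + (1/6)·(7/2) = 63/16.

63/16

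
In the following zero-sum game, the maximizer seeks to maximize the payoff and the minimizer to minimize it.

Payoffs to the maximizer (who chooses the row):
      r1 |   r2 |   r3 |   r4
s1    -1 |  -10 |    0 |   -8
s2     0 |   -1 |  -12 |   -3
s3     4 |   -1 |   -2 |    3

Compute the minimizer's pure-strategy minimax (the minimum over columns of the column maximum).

-1

The worst case (largest entry) in each column is r1: 4, r2: -1, r3: 0, r4: 3.
The best (smallest) of these is -1.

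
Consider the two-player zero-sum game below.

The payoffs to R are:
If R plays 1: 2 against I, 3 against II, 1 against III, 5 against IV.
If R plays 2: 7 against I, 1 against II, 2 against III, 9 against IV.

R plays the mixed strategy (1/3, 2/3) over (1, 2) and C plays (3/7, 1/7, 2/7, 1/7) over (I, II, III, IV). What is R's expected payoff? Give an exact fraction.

Against (3/7, 1/7, 2/7, 1/7), each row's expected payoff is 1: 16/7; 2: 5.
Taking the (1/3, 2/3)-weighted average: (1/3)·(16/7) + (2/3)·(5) = 86/21.

86/21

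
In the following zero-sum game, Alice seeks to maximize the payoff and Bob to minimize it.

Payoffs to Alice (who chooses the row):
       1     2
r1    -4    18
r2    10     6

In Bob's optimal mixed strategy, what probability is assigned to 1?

6/13

Row minima are -4 and 6, so Alice's maximin is 6; column maxima are 10 and 18, so Bob's minimax is 10. These differ, so the equilibrium is in mixed strategies.
Let Bob play 1 with probability q. Alice is indifferent when −4q + 18(1−q) = 10q + 6(1−q), giving q = 6/13.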